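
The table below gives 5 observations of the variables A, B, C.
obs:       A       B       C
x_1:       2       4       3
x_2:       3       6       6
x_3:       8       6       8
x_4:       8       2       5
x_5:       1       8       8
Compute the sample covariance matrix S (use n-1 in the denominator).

Step 1 — column means:
  mean(A) = (2 + 3 + 8 + 8 + 1) / 5 = 22/5 = 4.4
  mean(B) = (4 + 6 + 6 + 2 + 8) / 5 = 26/5 = 5.2
  mean(C) = (3 + 6 + 8 + 5 + 8) / 5 = 30/5 = 6

Step 2 — sample covariance S[i,j] = (1/(n-1)) · Σ_k (x_{k,i} - mean_i) · (x_{k,j} - mean_j), with n-1 = 4.
  S[A,A] = ((-2.4)·(-2.4) + (-1.4)·(-1.4) + (3.6)·(3.6) + (3.6)·(3.6) + (-3.4)·(-3.4)) / 4 = 45.2/4 = 11.3
  S[A,B] = ((-2.4)·(-1.2) + (-1.4)·(0.8) + (3.6)·(0.8) + (3.6)·(-3.2) + (-3.4)·(2.8)) / 4 = -16.4/4 = -4.1
  S[A,C] = ((-2.4)·(-3) + (-1.4)·(0) + (3.6)·(2) + (3.6)·(-1) + (-3.4)·(2)) / 4 = 4/4 = 1
  S[B,B] = ((-1.2)·(-1.2) + (0.8)·(0.8) + (0.8)·(0.8) + (-3.2)·(-3.2) + (2.8)·(2.8)) / 4 = 20.8/4 = 5.2
  S[B,C] = ((-1.2)·(-3) + (0.8)·(0) + (0.8)·(2) + (-3.2)·(-1) + (2.8)·(2)) / 4 = 14/4 = 3.5
  S[C,C] = ((-3)·(-3) + (0)·(0) + (2)·(2) + (-1)·(-1) + (2)·(2)) / 4 = 18/4 = 4.5

S is symmetric (S[j,i] = S[i,j]). Assembling:

S = [[11.3, -4.1, 1],
 [-4.1, 5.2, 3.5],
 [1, 3.5, 4.5]]


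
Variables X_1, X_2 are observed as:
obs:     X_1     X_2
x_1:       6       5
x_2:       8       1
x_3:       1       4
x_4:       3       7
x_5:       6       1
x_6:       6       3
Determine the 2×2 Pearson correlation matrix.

Step 1 — column means:
  mean(X_1) = (6 + 8 + 1 + 3 + 6 + 6) / 6 = 30/6 = 5
  mean(X_2) = (5 + 1 + 4 + 7 + 1 + 3) / 6 = 21/6 = 3.5

Step 2 — sample variances and covariances s[i,j] = (1/(n-1)) · Σ_k (x_{k,i} - mean_i) · (x_{k,j} - mean_j), with n-1 = 5:
  s[X_1,X_1] = ((1)·(1) + (3)·(3) + (-4)·(-4) + (-2)·(-2) + (1)·(1) + (1)·(1)) / 5 = 32/5 = 6.4
  s[X_1,X_2] = ((1)·(1.5) + (3)·(-2.5) + (-4)·(0.5) + (-2)·(3.5) + (1)·(-2.5) + (1)·(-0.5)) / 5 = -18/5 = -3.6
  s[X_2,X_2] = ((1.5)·(1.5) + (-2.5)·(-2.5) + (0.5)·(0.5) + (3.5)·(3.5) + (-2.5)·(-2.5) + (-0.5)·(-0.5)) / 5 = 27.5/5 = 5.5
  Sample standard deviations s_i = √(s[i,i]):
  s(X_1) = √(6.4) = 2.5298
  s(X_2) = √(5.5) = 2.3452

Step 3 — r_{ij} = s_{ij} / (s_i · s_j):
  r[X_1,X_1] = 1 (diagonal).
  r[X_1,X_2] = -3.6 / (2.5298 · 2.3452) = -3.6 / 5.933 = -0.6068
  r[X_2,X_2] = 1 (diagonal).

R is symmetric with unit diagonal. Assembling:

R = [[1, -0.6068],
 [-0.6068, 1]]


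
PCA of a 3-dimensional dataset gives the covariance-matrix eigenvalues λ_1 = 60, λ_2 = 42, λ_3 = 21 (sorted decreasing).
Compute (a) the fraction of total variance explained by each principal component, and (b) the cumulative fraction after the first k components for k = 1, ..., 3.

Step 1 — total variance = trace(Sigma) = Σ λ_i = 60 + 42 + 21 = 123.

Step 2 — fraction explained by component i = λ_i / Σ λ:
  PC1: 60/123 = 0.4878
  PC2: 42/123 = 0.3415
  PC3: 21/123 = 0.1707

Step 3 — cumulative fraction after k components = (λ_1 + ... + λ_k) / Σ λ:
  k = 1: 60/123 = 0.4878
  k = 2: (60 + 42)/123 = 102/123 = 0.8293
  k = 3: (60 + 42 + 21)/123 = 123/123 = 1

Summary (fraction, with percent):

explained: PC1 0.4878 (48.78%), PC2 0.3415 (34.15%), PC3 0.1707 (17.07%);  cumulative: 0.4878, 0.8293, 1


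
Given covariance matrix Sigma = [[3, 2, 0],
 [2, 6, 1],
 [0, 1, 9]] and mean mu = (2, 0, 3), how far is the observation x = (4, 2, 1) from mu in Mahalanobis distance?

Step 1 — centre the observation: (x - mu) = (2, 2, -2).

Step 2 — invert Sigma (cofactor / det for 3×3, or solve directly):
  Sigma^{-1} = [[0.4309, -0.1463, 0.0163],
 [-0.1463, 0.2195, -0.0244],
 [0.0163, -0.0244, 0.1138]].

Step 3 — form the quadratic (x - mu)^T · Sigma^{-1} · (x - mu):
  Sigma^{-1} · (x - mu) = (0.5366, 0.1951, -0.2439).
  (x - mu)^T · [Sigma^{-1} · (x - mu)] = (2)·(0.5366) + (2)·(0.1951) + (-2)·(-0.2439) = 1.9512.

Step 4 — take square root: d = √(1.9512) ≈ 1.3969.

d(x, mu) = √(1.9512) ≈ 1.3969


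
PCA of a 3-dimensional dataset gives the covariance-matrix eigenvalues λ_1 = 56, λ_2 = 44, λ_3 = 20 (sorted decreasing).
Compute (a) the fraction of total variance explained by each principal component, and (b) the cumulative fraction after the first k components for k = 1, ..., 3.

Step 1 — total variance = trace(Sigma) = Σ λ_i = 56 + 44 + 20 = 120.

Step 2 — fraction explained by component i = λ_i / Σ λ:
  PC1: 56/120 = 0.4667
  PC2: 44/120 = 0.3667
  PC3: 20/120 = 0.1667

Step 3 — cumulative fraction after k components = (λ_1 + ... + λ_k) / Σ λ:
  k = 1: 56/120 = 0.4667
  k = 2: (56 + 44)/120 = 100/120 = 0.8333
  k = 3: (56 + 44 + 20)/120 = 120/120 = 1

Summary (fraction, with percent):

explained: PC1 0.4667 (46.67%), PC2 0.3667 (36.67%), PC3 0.1667 (16.67%);  cumulative: 0.4667, 0.8333, 1


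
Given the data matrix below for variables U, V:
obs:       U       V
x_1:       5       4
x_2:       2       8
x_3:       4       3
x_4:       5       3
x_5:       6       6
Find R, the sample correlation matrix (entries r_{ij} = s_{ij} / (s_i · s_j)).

Step 1 — column means:
  mean(U) = (5 + 2 + 4 + 5 + 6) / 5 = 22/5 = 4.4
  mean(V) = (4 + 8 + 3 + 3 + 6) / 5 = 24/5 = 4.8

Step 2 — sample variances and covariances s[i,j] = (1/(n-1)) · Σ_k (x_{k,i} - mean_i) · (x_{k,j} - mean_j), with n-1 = 4:
  s[U,U] = ((0.6)·(0.6) + (-2.4)·(-2.4) + (-0.4)·(-0.4) + (0.6)·(0.6) + (1.6)·(1.6)) / 4 = 9.2/4 = 2.3
  s[U,V] = ((0.6)·(-0.8) + (-2.4)·(3.2) + (-0.4)·(-1.8) + (0.6)·(-1.8) + (1.6)·(1.2)) / 4 = -6.6/4 = -1.65
  s[V,V] = ((-0.8)·(-0.8) + (3.2)·(3.2) + (-1.8)·(-1.8) + (-1.8)·(-1.8) + (1.2)·(1.2)) / 4 = 18.8/4 = 4.7
  Sample standard deviations s_i = √(s[i,i]):
  s(U) = √(2.3) = 1.5166
  s(V) = √(4.7) = 2.1679

Step 3 — r_{ij} = s_{ij} / (s_i · s_j):
  r[U,U] = 1 (diagonal).
  r[U,V] = -1.65 / (1.5166 · 2.1679) = -1.65 / 3.2879 = -0.5018
  r[V,V] = 1 (diagonal).

R is symmetric with unit diagonal. Assembling:

R = [[1, -0.5018],
 [-0.5018, 1]]


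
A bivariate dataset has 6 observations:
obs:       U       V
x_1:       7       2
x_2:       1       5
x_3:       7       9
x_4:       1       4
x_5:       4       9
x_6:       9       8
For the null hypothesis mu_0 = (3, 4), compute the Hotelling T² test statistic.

Step 1 — sample mean vector:
  mean(U) = (7 + 1 + 7 + 1 + 4 + 9) / 6 = 29/6 = 4.8333
  mean(V) = (2 + 5 + 9 + 4 + 9 + 8) / 6 = 37/6 = 6.1667
  x̄ = (4.8333, 6.1667),  deviation x̄ - mu_0 = (4.8333, 6.1667) - (3, 4) = (1.8333, 2.1667).

Step 2 — sample covariance matrix, S[i,j] = (1/(n-1)) · Σ_k (x_{k,i} - mean_i) · (x_{k,j} - mean_j), divisor n-1 = 5:
  S[U,U] = ((2.1667)·(2.1667) + (-3.8333)·(-3.8333) + (2.1667)·(2.1667) + (-3.8333)·(-3.8333) + (-0.8333)·(-0.8333) + (4.1667)·(4.1667)) / 5 = 56.8333/5 = 11.3667
  S[U,V] = ((2.1667)·(-4.1667) + (-3.8333)·(-1.1667) + (2.1667)·(2.8333) + (-3.8333)·(-2.1667) + (-0.8333)·(2.8333) + (4.1667)·(1.8333)) / 5 = 15.1667/5 = 3.0333
  S[V,V] = ((-4.1667)·(-4.1667) + (-1.1667)·(-1.1667) + (2.8333)·(2.8333) + (-2.1667)·(-2.1667) + (2.8333)·(2.8333) + (1.8333)·(1.8333)) / 5 = 42.8333/5 = 8.5667
  S = [[11.3667, 3.0333],
 [3.0333, 8.5667]].

Step 3 — invert S. det(S) = 11.3667·8.5667 - (3.0333)² = 88.1733.
  S^{-1} = (1/det) · [[d, -b], [-b, a]] = [[0.0972, -0.0344],
 [-0.0344, 0.1289]].

Step 4 — quadratic form (x̄ - mu_0)^T · S^{-1} · (x̄ - mu_0):
  S^{-1} · (x̄ - mu_0) = (0.1036, 0.2162),
  (x̄ - mu_0)^T · [...] = (1.8333)·(0.1036) + (2.1667)·(0.2162) = 0.6584.

Step 5 — scale by n: T² = 6 · 0.6584 = 3.9506.

T² ≈ 3.9506


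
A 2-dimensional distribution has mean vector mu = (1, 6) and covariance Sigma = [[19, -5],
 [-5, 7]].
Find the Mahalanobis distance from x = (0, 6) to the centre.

Step 1 — centre the observation: (x - mu) = (-1, 0).

Step 2 — invert Sigma. det(Sigma) = 19·7 - (-5)² = 108.
  Sigma^{-1} = (1/det) · [[d, -b], [-b, a]] = [[0.0648, 0.0463],
 [0.0463, 0.1759]].

Step 3 — form the quadratic (x - mu)^T · Sigma^{-1} · (x - mu):
  Sigma^{-1} · (x - mu) = (-0.0648, -0.0463).
  (x - mu)^T · [Sigma^{-1} · (x - mu)] = (-1)·(-0.0648) + (0)·(-0.0463) = 0.0648.

Step 4 — take square root: d = √(0.0648) ≈ 0.2546.

d(x, mu) = √(0.0648) ≈ 0.2546


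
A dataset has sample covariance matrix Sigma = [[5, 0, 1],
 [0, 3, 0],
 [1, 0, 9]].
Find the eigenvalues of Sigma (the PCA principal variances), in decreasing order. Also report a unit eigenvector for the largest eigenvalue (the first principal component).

Step 1 — characteristic polynomial p(λ) = det(λI - Sigma) = λ³ - tr·λ² + c_1·λ - det, where tr = trace, c_1 = sum of the principal 2×2 minors, det = det(Sigma):
  tr = 5 + 3 + 9 = 17,
  c_1 = (5·3 - (0)²) + (5·9 - (1)²) + (3·9 - (0)²) = 15 + 44 + 27 = 86,
  det = 5·(3·9 - (0)²) - (0)·((0)·9 - (0)·(1)) + (1)·((0)·(0) - 3·(1)) = 5·(27) - (0)·(0) + (1)·(-3) = 132.
  So p(λ) = λ³ - 17λ² + 86λ - 132.
Step 2 — look for an integer root (rational root theorem: any rational root is an integer divisor of 132). Testing λ = 3:
  p(3) = 27 - 153 + 258 - 132 = 0  ✓
  Dividing out (λ - 3): p(λ) = (λ - 3)(λ² - 14λ + 44).
Step 3 — remaining eigenvalues from the quadratic λ² - 14λ + 44 = 0:
  Δ = 14² - 4·44 = 196 - 176 = 20,  λ = (14 ± √20)/2 = (14 ± 4.4721)/2 ≈ 9.2361 or 4.7639.
  Sorted: λ_1 = 9.2361,  λ_2 = 4.7639,  λ_3 = 3  (check: sum = 17 = tr ✓).

Step 4 — unit eigenvector for λ_1 ≈ 9.2361: v spans the null space of (Sigma - λ_1 I), whose rows are
  r_1 = (-4.2361, 0, 1),  r_2 = (0, -6.2361, 0),  r_3 = (1, 0, -0.2361).
  v is orthogonal to every row, so take v ∝ r_1 × r_2 = ((0)·(0) - (1)·(-6.2361), (1)·(0) - (-4.2361)·(0), (-4.2361)·(-6.2361) - (0)·(0)) ≈ (6.2361, 0, 26.4164).
  Let u = (6.2361, 0, 26.4164).
  ||u|| = √((6.2361)² + (0)² + (26.4164)²) = √(736.7151) ≈ 27.1425,  v_1 = u/||u|| ≈ (0.2298, 0, 0.9732) (||v_1|| = 1).

λ_1 = 9.2361,  λ_2 = 4.7639,  λ_3 = 3;  v_1 ≈ (0.2298, 0, 0.9732)


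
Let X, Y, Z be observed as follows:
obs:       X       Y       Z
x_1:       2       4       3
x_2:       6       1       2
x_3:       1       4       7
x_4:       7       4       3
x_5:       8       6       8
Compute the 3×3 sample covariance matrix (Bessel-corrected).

Step 1 — column means:
  mean(X) = (2 + 6 + 1 + 7 + 8) / 5 = 24/5 = 4.8
  mean(Y) = (4 + 1 + 4 + 4 + 6) / 5 = 19/5 = 3.8
  mean(Z) = (3 + 2 + 7 + 3 + 8) / 5 = 23/5 = 4.6

Step 2 — sample covariance S[i,j] = (1/(n-1)) · Σ_k (x_{k,i} - mean_i) · (x_{k,j} - mean_j), with n-1 = 4.
  S[X,X] = ((-2.8)·(-2.8) + (1.2)·(1.2) + (-3.8)·(-3.8) + (2.2)·(2.2) + (3.2)·(3.2)) / 4 = 38.8/4 = 9.7
  S[X,Y] = ((-2.8)·(0.2) + (1.2)·(-2.8) + (-3.8)·(0.2) + (2.2)·(0.2) + (3.2)·(2.2)) / 4 = 2.8/4 = 0.7
  S[X,Z] = ((-2.8)·(-1.6) + (1.2)·(-2.6) + (-3.8)·(2.4) + (2.2)·(-1.6) + (3.2)·(3.4)) / 4 = -0.4/4 = -0.1
  S[Y,Y] = ((0.2)·(0.2) + (-2.8)·(-2.8) + (0.2)·(0.2) + (0.2)·(0.2) + (2.2)·(2.2)) / 4 = 12.8/4 = 3.2
  S[Y,Z] = ((0.2)·(-1.6) + (-2.8)·(-2.6) + (0.2)·(2.4) + (0.2)·(-1.6) + (2.2)·(3.4)) / 4 = 14.6/4 = 3.65
  S[Z,Z] = ((-1.6)·(-1.6) + (-2.6)·(-2.6) + (2.4)·(2.4) + (-1.6)·(-1.6) + (3.4)·(3.4)) / 4 = 29.2/4 = 7.3

S is symmetric (S[j,i] = S[i,j]). Assembling:

S = [[9.7, 0.7, -0.1],
 [0.7, 3.2, 3.65],
 [-0.1, 3.65, 7.3]]


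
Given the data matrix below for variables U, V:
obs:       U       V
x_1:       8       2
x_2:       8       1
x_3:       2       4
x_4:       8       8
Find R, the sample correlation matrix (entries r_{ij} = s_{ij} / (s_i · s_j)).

Step 1 — column means:
  mean(U) = (8 + 8 + 2 + 8) / 4 = 26/4 = 6.5
  mean(V) = (2 + 1 + 4 + 8) / 4 = 15/4 = 3.75

Step 2 — sample variances and covariances s[i,j] = (1/(n-1)) · Σ_k (x_{k,i} - mean_i) · (x_{k,j} - mean_j), with n-1 = 3:
  s[U,U] = ((1.5)·(1.5) + (1.5)·(1.5) + (-4.5)·(-4.5) + (1.5)·(1.5)) / 3 = 27/3 = 9
  s[U,V] = ((1.5)·(-1.75) + (1.5)·(-2.75) + (-4.5)·(0.25) + (1.5)·(4.25)) / 3 = -1.5/3 = -0.5
  s[V,V] = ((-1.75)·(-1.75) + (-2.75)·(-2.75) + (0.25)·(0.25) + (4.25)·(4.25)) / 3 = 28.75/3 = 9.5833
  Sample standard deviations s_i = √(s[i,i]):
  s(U) = √(9) = 3
  s(V) = √(9.5833) = 3.0957

Step 3 — r_{ij} = s_{ij} / (s_i · s_j):
  r[U,U] = 1 (diagonal).
  r[U,V] = -0.5 / (3 · 3.0957) = -0.5 / 9.2871 = -0.0538
  r[V,V] = 1 (diagonal).

R is symmetric with unit diagonal. Assembling:

R = [[1, -0.0538],
 [-0.0538, 1]]


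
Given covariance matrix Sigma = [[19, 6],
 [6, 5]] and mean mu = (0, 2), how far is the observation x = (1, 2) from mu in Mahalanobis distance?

Step 1 — centre the observation: (x - mu) = (1, 0).

Step 2 — invert Sigma. det(Sigma) = 19·5 - (6)² = 59.
  Sigma^{-1} = (1/det) · [[d, -b], [-b, a]] = [[0.0847, -0.1017],
 [-0.1017, 0.322]].

Step 3 — form the quadratic (x - mu)^T · Sigma^{-1} · (x - mu):
  Sigma^{-1} · (x - mu) = (0.0847, -0.1017).
  (x - mu)^T · [Sigma^{-1} · (x - mu)] = (1)·(0.0847) + (0)·(-0.1017) = 0.0847.

Step 4 — take square root: d = √(0.0847) ≈ 0.2911.

d(x, mu) = √(0.0847) ≈ 0.2911


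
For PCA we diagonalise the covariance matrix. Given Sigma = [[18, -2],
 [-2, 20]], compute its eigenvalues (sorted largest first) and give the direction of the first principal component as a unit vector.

Step 1 — characteristic polynomial of 2×2 Sigma:
  det(Sigma - λI) = λ² - trace · λ + det = 0.
  trace = 18 + 20 = 38, det = 18·20 - (-2)² = 356.
Step 2 — discriminant:
  Δ = trace² - 4·det = 1444 - 1424 = 20.
Step 3 — eigenvalues:
  λ = (trace ± √Δ)/2 = (38 ± 4.4721)/2,
  λ_1 = 21.2361,  λ_2 = 16.7639.

Step 4 — unit eigenvector for λ_1: solve (Sigma - λ_1 I)v = 0. First row:
  (18 - 21.2361)·v_x + (-2)·v_y = 0, i.e. (-3.2361)·v_x + (-2)·v_y = 0,
  so v ∝ (b, λ_1 - a) = (-2, 3.2361); multiply by -1 so the first entry is positive: u = (2, -3.2361).
  ||u|| = √((2)² + (-3.2361)²) = √(14.4721) ≈ 3.8042,
  v_1 = u/||u|| ≈ (0.5257, -0.8507) (||v_1|| = 1).

λ_1 = 21.2361,  λ_2 = 16.7639;  v_1 ≈ (0.5257, -0.8507)


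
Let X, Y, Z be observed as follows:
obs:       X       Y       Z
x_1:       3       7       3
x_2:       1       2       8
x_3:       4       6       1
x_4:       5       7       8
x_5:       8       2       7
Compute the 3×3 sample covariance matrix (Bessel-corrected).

Step 1 — column means:
  mean(X) = (3 + 1 + 4 + 5 + 8) / 5 = 21/5 = 4.2
  mean(Y) = (7 + 2 + 6 + 7 + 2) / 5 = 24/5 = 4.8
  mean(Z) = (3 + 8 + 1 + 8 + 7) / 5 = 27/5 = 5.4

Step 2 — sample covariance S[i,j] = (1/(n-1)) · Σ_k (x_{k,i} - mean_i) · (x_{k,j} - mean_j), with n-1 = 4.
  S[X,X] = ((-1.2)·(-1.2) + (-3.2)·(-3.2) + (-0.2)·(-0.2) + (0.8)·(0.8) + (3.8)·(3.8)) / 4 = 26.8/4 = 6.7
  S[X,Y] = ((-1.2)·(2.2) + (-3.2)·(-2.8) + (-0.2)·(1.2) + (0.8)·(2.2) + (3.8)·(-2.8)) / 4 = -2.8/4 = -0.7
  S[X,Z] = ((-1.2)·(-2.4) + (-3.2)·(2.6) + (-0.2)·(-4.4) + (0.8)·(2.6) + (3.8)·(1.6)) / 4 = 3.6/4 = 0.9
  S[Y,Y] = ((2.2)·(2.2) + (-2.8)·(-2.8) + (1.2)·(1.2) + (2.2)·(2.2) + (-2.8)·(-2.8)) / 4 = 26.8/4 = 6.7
  S[Y,Z] = ((2.2)·(-2.4) + (-2.8)·(2.6) + (1.2)·(-4.4) + (2.2)·(2.6) + (-2.8)·(1.6)) / 4 = -16.6/4 = -4.15
  S[Z,Z] = ((-2.4)·(-2.4) + (2.6)·(2.6) + (-4.4)·(-4.4) + (2.6)·(2.6) + (1.6)·(1.6)) / 4 = 41.2/4 = 10.3

S is symmetric (S[j,i] = S[i,j]). Assembling:

S = [[6.7, -0.7, 0.9],
 [-0.7, 6.7, -4.15],
 [0.9, -4.15, 10.3]]


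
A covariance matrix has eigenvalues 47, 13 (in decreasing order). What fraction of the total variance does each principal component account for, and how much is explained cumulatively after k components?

Step 1 — total variance = trace(Sigma) = Σ λ_i = 47 + 13 = 60.

Step 2 — fraction explained by component i = λ_i / Σ λ:
  PC1: 47/60 = 0.7833
  PC2: 13/60 = 0.2167

Step 3 — cumulative fraction after k components = (λ_1 + ... + λ_k) / Σ λ:
  k = 1: 47/60 = 0.7833
  k = 2: (47 + 13)/60 = 60/60 = 1

Summary (fraction, with percent):

explained: PC1 0.7833 (78.33%), PC2 0.2167 (21.67%);  cumulative: 0.7833, 1


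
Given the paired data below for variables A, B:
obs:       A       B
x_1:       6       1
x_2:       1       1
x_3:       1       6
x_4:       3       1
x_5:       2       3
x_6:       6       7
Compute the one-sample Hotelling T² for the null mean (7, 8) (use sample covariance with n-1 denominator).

Step 1 — sample mean vector:
  mean(A) = (6 + 1 + 1 + 3 + 2 + 6) / 6 = 19/6 = 3.1667
  mean(B) = (1 + 1 + 6 + 1 + 3 + 7) / 6 = 19/6 = 3.1667
  x̄ = (3.1667, 3.1667),  deviation x̄ - mu_0 = (3.1667, 3.1667) - (7, 8) = (-3.8333, -4.8333).

Step 2 — sample covariance matrix, S[i,j] = (1/(n-1)) · Σ_k (x_{k,i} - mean_i) · (x_{k,j} - mean_j), divisor n-1 = 5:
  S[A,A] = ((2.8333)·(2.8333) + (-2.1667)·(-2.1667) + (-2.1667)·(-2.1667) + (-0.1667)·(-0.1667) + (-1.1667)·(-1.1667) + (2.8333)·(2.8333)) / 5 = 26.8333/5 = 5.3667
  S[A,B] = ((2.8333)·(-2.1667) + (-2.1667)·(-2.1667) + (-2.1667)·(2.8333) + (-0.1667)·(-2.1667) + (-1.1667)·(-0.1667) + (2.8333)·(3.8333)) / 5 = 3.8333/5 = 0.7667
  S[B,B] = ((-2.1667)·(-2.1667) + (-2.1667)·(-2.1667) + (2.8333)·(2.8333) + (-2.1667)·(-2.1667) + (-0.1667)·(-0.1667) + (3.8333)·(3.8333)) / 5 = 36.8333/5 = 7.3667
  S = [[5.3667, 0.7667],
 [0.7667, 7.3667]].

Step 3 — invert S. det(S) = 5.3667·7.3667 - (0.7667)² = 38.9467.
  S^{-1} = (1/det) · [[d, -b], [-b, a]] = [[0.1891, -0.0197],
 [-0.0197, 0.1378]].

Step 4 — quadratic form (x̄ - mu_0)^T · S^{-1} · (x̄ - mu_0):
  S^{-1} · (x̄ - mu_0) = (-0.6299, -0.5906),
  (x̄ - mu_0)^T · [...] = (-3.8333)·(-0.6299) + (-4.8333)·(-0.5906) = 5.269.

Step 5 — scale by n: T² = 6 · 5.269 = 31.6142.

T² ≈ 31.6142


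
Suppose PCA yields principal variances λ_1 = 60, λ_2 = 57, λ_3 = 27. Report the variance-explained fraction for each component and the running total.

Step 1 — total variance = trace(Sigma) = Σ λ_i = 60 + 57 + 27 = 144.

Step 2 — fraction explained by component i = λ_i / Σ λ:
  PC1: 60/144 = 0.4167
  PC2: 57/144 = 0.3958
  PC3: 27/144 = 0.1875

Step 3 — cumulative fraction after k components = (λ_1 + ... + λ_k) / Σ λ:
  k = 1: 60/144 = 0.4167
  k = 2: (60 + 57)/144 = 117/144 = 0.8125
  k = 3: (60 + 57 + 27)/144 = 144/144 = 1

Summary (fraction, with percent):

explained: PC1 0.4167 (41.67%), PC2 0.3958 (39.58%), PC3 0.1875 (18.75%);  cumulative: 0.4167, 0.8125, 1


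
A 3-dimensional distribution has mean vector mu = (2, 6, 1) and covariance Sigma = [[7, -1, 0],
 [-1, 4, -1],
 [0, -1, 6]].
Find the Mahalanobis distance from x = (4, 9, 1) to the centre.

Step 1 — centre the observation: (x - mu) = (2, 3, 0).

Step 2 — invert Sigma (cofactor / det for 3×3, or solve directly):
  Sigma^{-1} = [[0.1484, 0.0387, 0.0065],
 [0.0387, 0.271, 0.0452],
 [0.0065, 0.0452, 0.1742]].

Step 3 — form the quadratic (x - mu)^T · Sigma^{-1} · (x - mu):
  Sigma^{-1} · (x - mu) = (0.4129, 0.8903, 0.1484).
  (x - mu)^T · [Sigma^{-1} · (x - mu)] = (2)·(0.4129) + (3)·(0.8903) + (0)·(0.1484) = 3.4968.

Step 4 — take square root: d = √(3.4968) ≈ 1.87.

d(x, mu) = √(3.4968) ≈ 1.87


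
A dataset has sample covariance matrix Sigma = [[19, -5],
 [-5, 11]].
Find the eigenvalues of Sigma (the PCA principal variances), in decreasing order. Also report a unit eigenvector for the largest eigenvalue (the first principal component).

Step 1 — characteristic polynomial of 2×2 Sigma:
  det(Sigma - λI) = λ² - trace · λ + det = 0.
  trace = 19 + 11 = 30, det = 19·11 - (-5)² = 184.
Step 2 — discriminant:
  Δ = trace² - 4·det = 900 - 736 = 164.
Step 3 — eigenvalues:
  λ = (trace ± √Δ)/2 = (30 ± 12.8062)/2,
  λ_1 = 21.4031,  λ_2 = 8.5969.

Step 4 — unit eigenvector for λ_1: solve (Sigma - λ_1 I)v = 0. First row:
  (19 - 21.4031)·v_x + (-5)·v_y = 0, i.e. (-2.4031)·v_x + (-5)·v_y = 0,
  so v ∝ (b, λ_1 - a) = (-5, 2.4031); multiply by -1 so the first entry is positive: u = (5, -2.4031).
  ||u|| = √((5)² + (-2.4031)²) = √(30.775) ≈ 5.5475,
  v_1 = u/||u|| ≈ (0.9013, -0.4332) (||v_1|| = 1).

λ_1 = 21.4031,  λ_2 = 8.5969;  v_1 ≈ (0.9013, -0.4332)


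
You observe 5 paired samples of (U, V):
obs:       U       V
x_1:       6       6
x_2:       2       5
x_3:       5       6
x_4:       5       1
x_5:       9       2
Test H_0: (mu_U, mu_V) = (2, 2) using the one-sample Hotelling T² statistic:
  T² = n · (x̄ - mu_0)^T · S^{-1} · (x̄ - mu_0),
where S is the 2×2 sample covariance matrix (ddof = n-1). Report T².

Step 1 — sample mean vector:
  mean(U) = (6 + 2 + 5 + 5 + 9) / 5 = 27/5 = 5.4
  mean(V) = (6 + 5 + 6 + 1 + 2) / 5 = 20/5 = 4
  x̄ = (5.4, 4),  deviation x̄ - mu_0 = (5.4, 4) - (2, 2) = (3.4, 2).

Step 2 — sample covariance matrix, S[i,j] = (1/(n-1)) · Σ_k (x_{k,i} - mean_i) · (x_{k,j} - mean_j), divisor n-1 = 4:
  S[U,U] = ((0.6)·(0.6) + (-3.4)·(-3.4) + (-0.4)·(-0.4) + (-0.4)·(-0.4) + (3.6)·(3.6)) / 4 = 25.2/4 = 6.3
  S[U,V] = ((0.6)·(2) + (-3.4)·(1) + (-0.4)·(2) + (-0.4)·(-3) + (3.6)·(-2)) / 4 = -9/4 = -2.25
  S[V,V] = ((2)·(2) + (1)·(1) + (2)·(2) + (-3)·(-3) + (-2)·(-2)) / 4 = 22/4 = 5.5
  S = [[6.3, -2.25],
 [-2.25, 5.5]].

Step 3 — invert S. det(S) = 6.3·5.5 - (-2.25)² = 29.5875.
  S^{-1} = (1/det) · [[d, -b], [-b, a]] = [[0.1859, 0.076],
 [0.076, 0.2129]].

Step 4 — quadratic form (x̄ - mu_0)^T · S^{-1} · (x̄ - mu_0):
  S^{-1} · (x̄ - mu_0) = (0.7841, 0.6844),
  (x̄ - mu_0)^T · [...] = (3.4)·(0.7841) + (2)·(0.6844) = 4.0348.

Step 5 — scale by n: T² = 5 · 4.0348 = 20.1741.

T² ≈ 20.1741


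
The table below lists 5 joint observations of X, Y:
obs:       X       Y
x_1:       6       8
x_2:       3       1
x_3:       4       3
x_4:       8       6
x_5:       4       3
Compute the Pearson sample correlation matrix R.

Step 1 — column means:
  mean(X) = (6 + 3 + 4 + 8 + 4) / 5 = 25/5 = 5
  mean(Y) = (8 + 1 + 3 + 6 + 3) / 5 = 21/5 = 4.2

Step 2 — sample variances and covariances s[i,j] = (1/(n-1)) · Σ_k (x_{k,i} - mean_i) · (x_{k,j} - mean_j), with n-1 = 4:
  s[X,X] = ((1)·(1) + (-2)·(-2) + (-1)·(-1) + (3)·(3) + (-1)·(-1)) / 4 = 16/4 = 4
  s[X,Y] = ((1)·(3.8) + (-2)·(-3.2) + (-1)·(-1.2) + (3)·(1.8) + (-1)·(-1.2)) / 4 = 18/4 = 4.5
  s[Y,Y] = ((3.8)·(3.8) + (-3.2)·(-3.2) + (-1.2)·(-1.2) + (1.8)·(1.8) + (-1.2)·(-1.2)) / 4 = 30.8/4 = 7.7
  Sample standard deviations s_i = √(s[i,i]):
  s(X) = √(4) = 2
  s(Y) = √(7.7) = 2.7749

Step 3 — r_{ij} = s_{ij} / (s_i · s_j):
  r[X,X] = 1 (diagonal).
  r[X,Y] = 4.5 / (2 · 2.7749) = 4.5 / 5.5498 = 0.8108
  r[Y,Y] = 1 (diagonal).

R is symmetric with unit diagonal. Assembling:

R = [[1, 0.8108],
 [0.8108, 1]]


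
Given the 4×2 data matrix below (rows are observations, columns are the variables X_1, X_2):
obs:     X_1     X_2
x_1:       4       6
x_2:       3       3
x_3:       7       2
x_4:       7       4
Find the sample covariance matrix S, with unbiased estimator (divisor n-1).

Step 1 — column means:
  mean(X_1) = (4 + 3 + 7 + 7) / 4 = 21/4 = 5.25
  mean(X_2) = (6 + 3 + 2 + 4) / 4 = 15/4 = 3.75

Step 2 — sample covariance S[i,j] = (1/(n-1)) · Σ_k (x_{k,i} - mean_i) · (x_{k,j} - mean_j), with n-1 = 3.
  S[X_1,X_1] = ((-1.25)·(-1.25) + (-2.25)·(-2.25) + (1.75)·(1.75) + (1.75)·(1.75)) / 3 = 12.75/3 = 4.25
  S[X_1,X_2] = ((-1.25)·(2.25) + (-2.25)·(-0.75) + (1.75)·(-1.75) + (1.75)·(0.25)) / 3 = -3.75/3 = -1.25
  S[X_2,X_2] = ((2.25)·(2.25) + (-0.75)·(-0.75) + (-1.75)·(-1.75) + (0.25)·(0.25)) / 3 = 8.75/3 = 2.9167

S is symmetric (S[j,i] = S[i,j]). Assembling:

S = [[4.25, -1.25],
 [-1.25, 2.9167]]


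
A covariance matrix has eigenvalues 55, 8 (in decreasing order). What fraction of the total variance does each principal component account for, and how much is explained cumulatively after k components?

Step 1 — total variance = trace(Sigma) = Σ λ_i = 55 + 8 = 63.

Step 2 — fraction explained by component i = λ_i / Σ λ:
  PC1: 55/63 = 0.873
  PC2: 8/63 = 0.127

Step 3 — cumulative fraction after k components = (λ_1 + ... + λ_k) / Σ λ:
  k = 1: 55/63 = 0.873
  k = 2: (55 + 8)/63 = 63/63 = 1

Summary (fraction, with percent):

explained: PC1 0.873 (87.3%), PC2 0.127 (12.7%);  cumulative: 0.873, 1


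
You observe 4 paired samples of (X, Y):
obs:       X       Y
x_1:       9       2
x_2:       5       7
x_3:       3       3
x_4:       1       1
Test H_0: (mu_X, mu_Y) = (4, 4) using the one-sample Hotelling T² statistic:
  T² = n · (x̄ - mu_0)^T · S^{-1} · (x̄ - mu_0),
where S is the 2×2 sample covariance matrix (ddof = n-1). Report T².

Step 1 — sample mean vector:
  mean(X) = (9 + 5 + 3 + 1) / 4 = 18/4 = 4.5
  mean(Y) = (2 + 7 + 3 + 1) / 4 = 13/4 = 3.25
  x̄ = (4.5, 3.25),  deviation x̄ - mu_0 = (4.5, 3.25) - (4, 4) = (0.5, -0.75).

Step 2 — sample covariance matrix, S[i,j] = (1/(n-1)) · Σ_k (x_{k,i} - mean_i) · (x_{k,j} - mean_j), divisor n-1 = 3:
  S[X,X] = ((4.5)·(4.5) + (0.5)·(0.5) + (-1.5)·(-1.5) + (-3.5)·(-3.5)) / 3 = 35/3 = 11.6667
  S[X,Y] = ((4.5)·(-1.25) + (0.5)·(3.75) + (-1.5)·(-0.25) + (-3.5)·(-2.25)) / 3 = 4.5/3 = 1.5
  S[Y,Y] = ((-1.25)·(-1.25) + (3.75)·(3.75) + (-0.25)·(-0.25) + (-2.25)·(-2.25)) / 3 = 20.75/3 = 6.9167
  S = [[11.6667, 1.5],
 [1.5, 6.9167]].

Step 3 — invert S. det(S) = 11.6667·6.9167 - (1.5)² = 78.4444.
  S^{-1} = (1/det) · [[d, -b], [-b, a]] = [[0.0882, -0.0191],
 [-0.0191, 0.1487]].

Step 4 — quadratic form (x̄ - mu_0)^T · S^{-1} · (x̄ - mu_0):
  S^{-1} · (x̄ - mu_0) = (0.0584, -0.1211),
  (x̄ - mu_0)^T · [...] = (0.5)·(0.0584) + (-0.75)·(-0.1211) = 0.12.

Step 5 — scale by n: T² = 4 · 0.12 = 0.4802.

T² ≈ 0.4802


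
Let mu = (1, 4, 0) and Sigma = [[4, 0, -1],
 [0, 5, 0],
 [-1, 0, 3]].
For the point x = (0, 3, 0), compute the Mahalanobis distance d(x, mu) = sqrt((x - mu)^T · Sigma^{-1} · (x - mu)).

Step 1 — centre the observation: (x - mu) = (-1, -1, 0).

Step 2 — invert Sigma (cofactor / det for 3×3, or solve directly):
  Sigma^{-1} = [[0.2727, 0, 0.0909],
 [0, 0.2, 0],
 [0.0909, 0, 0.3636]].

Step 3 — form the quadratic (x - mu)^T · Sigma^{-1} · (x - mu):
  Sigma^{-1} · (x - mu) = (-0.2727, -0.2, -0.0909).
  (x - mu)^T · [Sigma^{-1} · (x - mu)] = (-1)·(-0.2727) + (-1)·(-0.2) + (0)·(-0.0909) = 0.4727.

Step 4 — take square root: d = √(0.4727) ≈ 0.6876.

d(x, mu) = √(0.4727) ≈ 0.6876


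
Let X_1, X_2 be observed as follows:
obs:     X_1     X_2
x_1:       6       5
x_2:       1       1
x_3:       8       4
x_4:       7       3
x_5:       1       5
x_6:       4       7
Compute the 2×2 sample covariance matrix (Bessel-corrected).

Step 1 — column means:
  mean(X_1) = (6 + 1 + 8 + 7 + 1 + 4) / 6 = 27/6 = 4.5
  mean(X_2) = (5 + 1 + 4 + 3 + 5 + 7) / 6 = 25/6 = 4.1667

Step 2 — sample covariance S[i,j] = (1/(n-1)) · Σ_k (x_{k,i} - mean_i) · (x_{k,j} - mean_j), with n-1 = 5.
  S[X_1,X_1] = ((1.5)·(1.5) + (-3.5)·(-3.5) + (3.5)·(3.5) + (2.5)·(2.5) + (-3.5)·(-3.5) + (-0.5)·(-0.5)) / 5 = 45.5/5 = 9.1
  S[X_1,X_2] = ((1.5)·(0.8333) + (-3.5)·(-3.1667) + (3.5)·(-0.1667) + (2.5)·(-1.1667) + (-3.5)·(0.8333) + (-0.5)·(2.8333)) / 5 = 4.5/5 = 0.9
  S[X_2,X_2] = ((0.8333)·(0.8333) + (-3.1667)·(-3.1667) + (-0.1667)·(-0.1667) + (-1.1667)·(-1.1667) + (0.8333)·(0.8333) + (2.8333)·(2.8333)) / 5 = 20.8333/5 = 4.1667

S is symmetric (S[j,i] = S[i,j]). Assembling:

S = [[9.1, 0.9],
 [0.9, 4.1667]]


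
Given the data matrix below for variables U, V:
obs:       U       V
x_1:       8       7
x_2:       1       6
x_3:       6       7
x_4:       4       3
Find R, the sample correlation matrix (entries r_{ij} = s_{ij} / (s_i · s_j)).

Step 1 — column means:
  mean(U) = (8 + 1 + 6 + 4) / 4 = 19/4 = 4.75
  mean(V) = (7 + 6 + 7 + 3) / 4 = 23/4 = 5.75

Step 2 — sample variances and covariances s[i,j] = (1/(n-1)) · Σ_k (x_{k,i} - mean_i) · (x_{k,j} - mean_j), with n-1 = 3:
  s[U,U] = ((3.25)·(3.25) + (-3.75)·(-3.75) + (1.25)·(1.25) + (-0.75)·(-0.75)) / 3 = 26.75/3 = 8.9167
  s[U,V] = ((3.25)·(1.25) + (-3.75)·(0.25) + (1.25)·(1.25) + (-0.75)·(-2.75)) / 3 = 6.75/3 = 2.25
  s[V,V] = ((1.25)·(1.25) + (0.25)·(0.25) + (1.25)·(1.25) + (-2.75)·(-2.75)) / 3 = 10.75/3 = 3.5833
  Sample standard deviations s_i = √(s[i,i]):
  s(U) = √(8.9167) = 2.9861
  s(V) = √(3.5833) = 1.893

Step 3 — r_{ij} = s_{ij} / (s_i · s_j):
  r[U,U] = 1 (diagonal).
  r[U,V] = 2.25 / (2.9861 · 1.893) = 2.25 / 5.6526 = 0.3981
  r[V,V] = 1 (diagonal).

R is symmetric with unit diagonal. Assembling:

R = [[1, 0.3981],
 [0.3981, 1]]


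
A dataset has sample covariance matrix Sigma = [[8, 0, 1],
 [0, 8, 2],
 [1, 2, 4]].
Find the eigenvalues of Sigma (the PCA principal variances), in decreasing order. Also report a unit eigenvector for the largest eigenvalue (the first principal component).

Step 1 — characteristic polynomial p(λ) = det(λI - Sigma) = λ³ - tr·λ² + c_1·λ - det, where tr = trace, c_1 = sum of the principal 2×2 minors, det = det(Sigma):
  tr = 8 + 8 + 4 = 20,
  c_1 = (8·8 - (0)²) + (8·4 - (1)²) + (8·4 - (2)²) = 64 + 31 + 28 = 123,
  det = 8·(8·4 - (2)²) - (0)·((0)·4 - (2)·(1)) + (1)·((0)·(2) - 8·(1)) = 8·(28) - (0)·(-2) + (1)·(-8) = 216.
  So p(λ) = λ³ - 20λ² + 123λ - 216.
Step 2 — look for an integer root (rational root theorem: any rational root is an integer divisor of 216). Testing λ = 3:
  p(3) = 27 - 180 + 369 - 216 = 0  ✓
  Dividing out (λ - 3): p(λ) = (λ - 3)(λ² - 17λ + 72).
Step 3 — remaining eigenvalues from the quadratic λ² - 17λ + 72 = 0:
  Δ = 17² - 4·72 = 289 - 288 = 1,  λ = (17 ± √1)/2 = (17 ± 1)/2 = 9 or 8.
  Sorted: λ_1 = 9,  λ_2 = 8,  λ_3 = 3  (check: sum = 20 = tr ✓).

Step 4 — unit eigenvector for λ_1 = 9: v spans the null space of (Sigma - λ_1 I), whose rows are
  r_1 = (-1, 0, 1),  r_2 = (0, -1, 2),  r_3 = (1, 2, -5).
  v is orthogonal to every row, so take v ∝ r_1 × r_2 = ((0)·(2) - (1)·(-1), (1)·(0) - (-1)·(2), (-1)·(-1) - (0)·(0)) = (1, 2, 1).
  Let u = (1, 2, 1).
  ||u|| = √((1)² + (2)² + (1)²) = √(6) ≈ 2.4495,  v_1 = u/||u|| ≈ (0.4082, 0.8165, 0.4082) (||v_1|| = 1).

λ_1 = 9,  λ_2 = 8,  λ_3 = 3;  v_1 ≈ (0.4082, 0.8165, 0.4082)


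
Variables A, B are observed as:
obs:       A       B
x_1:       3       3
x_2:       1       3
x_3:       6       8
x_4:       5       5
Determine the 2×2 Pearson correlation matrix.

Step 1 — column means:
  mean(A) = (3 + 1 + 6 + 5) / 4 = 15/4 = 3.75
  mean(B) = (3 + 3 + 8 + 5) / 4 = 19/4 = 4.75

Step 2 — sample variances and covariances s[i,j] = (1/(n-1)) · Σ_k (x_{k,i} - mean_i) · (x_{k,j} - mean_j), with n-1 = 3:
  s[A,A] = ((-0.75)·(-0.75) + (-2.75)·(-2.75) + (2.25)·(2.25) + (1.25)·(1.25)) / 3 = 14.75/3 = 4.9167
  s[A,B] = ((-0.75)·(-1.75) + (-2.75)·(-1.75) + (2.25)·(3.25) + (1.25)·(0.25)) / 3 = 13.75/3 = 4.5833
  s[B,B] = ((-1.75)·(-1.75) + (-1.75)·(-1.75) + (3.25)·(3.25) + (0.25)·(0.25)) / 3 = 16.75/3 = 5.5833
  Sample standard deviations s_i = √(s[i,i]):
  s(A) = √(4.9167) = 2.2174
  s(B) = √(5.5833) = 2.3629

Step 3 — r_{ij} = s_{ij} / (s_i · s_j):
  r[A,A] = 1 (diagonal).
  r[A,B] = 4.5833 / (2.2174 · 2.3629) = 4.5833 / 5.2394 = 0.8748
  r[B,B] = 1 (diagonal).

R is symmetric with unit diagonal. Assembling:

R = [[1, 0.8748],
 [0.8748, 1]]


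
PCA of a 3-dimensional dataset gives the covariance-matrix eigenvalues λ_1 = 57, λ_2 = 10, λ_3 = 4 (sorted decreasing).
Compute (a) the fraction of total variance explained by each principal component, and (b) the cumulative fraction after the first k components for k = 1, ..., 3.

Step 1 — total variance = trace(Sigma) = Σ λ_i = 57 + 10 + 4 = 71.

Step 2 — fraction explained by component i = λ_i / Σ λ:
  PC1: 57/71 = 0.8028
  PC2: 10/71 = 0.1408
  PC3: 4/71 = 0.0563

Step 3 — cumulative fraction after k components = (λ_1 + ... + λ_k) / Σ λ:
  k = 1: 57/71 = 0.8028
  k = 2: (57 + 10)/71 = 67/71 = 0.9437
  k = 3: (57 + 10 + 4)/71 = 71/71 = 1

Summary (fraction, with percent):

explained: PC1 0.8028 (80.28%), PC2 0.1408 (14.08%), PC3 0.0563 (5.63%);  cumulative: 0.8028, 0.9437, 1


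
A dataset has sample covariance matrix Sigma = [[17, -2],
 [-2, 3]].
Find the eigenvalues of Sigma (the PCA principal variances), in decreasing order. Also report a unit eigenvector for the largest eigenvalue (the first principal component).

Step 1 — characteristic polynomial of 2×2 Sigma:
  det(Sigma - λI) = λ² - trace · λ + det = 0.
  trace = 17 + 3 = 20, det = 17·3 - (-2)² = 47.
Step 2 — discriminant:
  Δ = trace² - 4·det = 400 - 188 = 212.
Step 3 — eigenvalues:
  λ = (trace ± √Δ)/2 = (20 ± 14.5602)/2,
  λ_1 = 17.2801,  λ_2 = 2.7199.

Step 4 — unit eigenvector for λ_1: solve (Sigma - λ_1 I)v = 0. First row:
  (17 - 17.2801)·v_x + (-2)·v_y = 0, i.e. (-0.2801)·v_x + (-2)·v_y = 0,
  so v ∝ (b, λ_1 - a) = (-2, 0.2801); multiply by -1 so the first entry is positive: u = (2, -0.2801).
  ||u|| = √((2)² + (-0.2801)²) = √(4.0785) ≈ 2.0195,
  v_1 = u/||u|| ≈ (0.9903, -0.1387) (||v_1|| = 1).

λ_1 = 17.2801,  λ_2 = 2.7199;  v_1 ≈ (0.9903, -0.1387)


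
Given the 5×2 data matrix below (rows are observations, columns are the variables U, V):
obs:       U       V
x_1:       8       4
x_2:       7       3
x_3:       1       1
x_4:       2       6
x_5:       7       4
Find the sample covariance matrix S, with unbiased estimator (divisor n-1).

Step 1 — column means:
  mean(U) = (8 + 7 + 1 + 2 + 7) / 5 = 25/5 = 5
  mean(V) = (4 + 3 + 1 + 6 + 4) / 5 = 18/5 = 3.6

Step 2 — sample covariance S[i,j] = (1/(n-1)) · Σ_k (x_{k,i} - mean_i) · (x_{k,j} - mean_j), with n-1 = 4.
  S[U,U] = ((3)·(3) + (2)·(2) + (-4)·(-4) + (-3)·(-3) + (2)·(2)) / 4 = 42/4 = 10.5
  S[U,V] = ((3)·(0.4) + (2)·(-0.6) + (-4)·(-2.6) + (-3)·(2.4) + (2)·(0.4)) / 4 = 4/4 = 1
  S[V,V] = ((0.4)·(0.4) + (-0.6)·(-0.6) + (-2.6)·(-2.6) + (2.4)·(2.4) + (0.4)·(0.4)) / 4 = 13.2/4 = 3.3

S is symmetric (S[j,i] = S[i,j]). Assembling:

S = [[10.5, 1],
 [1, 3.3]]


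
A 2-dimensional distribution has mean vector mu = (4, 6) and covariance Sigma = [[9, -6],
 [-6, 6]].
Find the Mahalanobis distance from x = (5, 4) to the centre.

Step 1 — centre the observation: (x - mu) = (1, -2).

Step 2 — invert Sigma. det(Sigma) = 9·6 - (-6)² = 18.
  Sigma^{-1} = (1/det) · [[d, -b], [-b, a]] = [[0.3333, 0.3333],
 [0.3333, 0.5]].

Step 3 — form the quadratic (x - mu)^T · Sigma^{-1} · (x - mu):
  Sigma^{-1} · (x - mu) = (-0.3333, -0.6667).
  (x - mu)^T · [Sigma^{-1} · (x - mu)] = (1)·(-0.3333) + (-2)·(-0.6667) = 1.

Step 4 — take square root: d = √(1) ≈ 1.

d(x, mu) = √(1) ≈ 1


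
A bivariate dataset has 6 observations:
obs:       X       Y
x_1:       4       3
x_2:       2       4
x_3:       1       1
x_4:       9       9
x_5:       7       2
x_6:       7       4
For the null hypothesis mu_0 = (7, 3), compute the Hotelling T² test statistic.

Step 1 — sample mean vector:
  mean(X) = (4 + 2 + 1 + 9 + 7 + 7) / 6 = 30/6 = 5
  mean(Y) = (3 + 4 + 1 + 9 + 2 + 4) / 6 = 23/6 = 3.8333
  x̄ = (5, 3.8333),  deviation x̄ - mu_0 = (5, 3.8333) - (7, 3) = (-2, 0.8333).

Step 2 — sample covariance matrix, S[i,j] = (1/(n-1)) · Σ_k (x_{k,i} - mean_i) · (x_{k,j} - mean_j), divisor n-1 = 5:
  S[X,X] = ((-1)·(-1) + (-3)·(-3) + (-4)·(-4) + (4)·(4) + (2)·(2) + (2)·(2)) / 5 = 50/5 = 10
  S[X,Y] = ((-1)·(-0.8333) + (-3)·(0.1667) + (-4)·(-2.8333) + (4)·(5.1667) + (2)·(-1.8333) + (2)·(0.1667)) / 5 = 29/5 = 5.8
  S[Y,Y] = ((-0.8333)·(-0.8333) + (0.1667)·(0.1667) + (-2.8333)·(-2.8333) + (5.1667)·(5.1667) + (-1.8333)·(-1.8333) + (0.1667)·(0.1667)) / 5 = 38.8333/5 = 7.7667
  S = [[10, 5.8],
 [5.8, 7.7667]].

Step 3 — invert S. det(S) = 10·7.7667 - (5.8)² = 44.0267.
  S^{-1} = (1/det) · [[d, -b], [-b, a]] = [[0.1764, -0.1317],
 [-0.1317, 0.2271]].

Step 4 — quadratic form (x̄ - mu_0)^T · S^{-1} · (x̄ - mu_0):
  S^{-1} · (x̄ - mu_0) = (-0.4626, 0.4528),
  (x̄ - mu_0)^T · [...] = (-2)·(-0.4626) + (0.8333)·(0.4528) = 1.3025.

Step 5 — scale by n: T² = 6 · 1.3025 = 7.815.

T² ≈ 7.815


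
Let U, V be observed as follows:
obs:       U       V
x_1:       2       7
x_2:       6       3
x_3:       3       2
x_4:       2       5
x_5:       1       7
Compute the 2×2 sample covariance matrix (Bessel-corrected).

Step 1 — column means:
  mean(U) = (2 + 6 + 3 + 2 + 1) / 5 = 14/5 = 2.8
  mean(V) = (7 + 3 + 2 + 5 + 7) / 5 = 24/5 = 4.8

Step 2 — sample covariance S[i,j] = (1/(n-1)) · Σ_k (x_{k,i} - mean_i) · (x_{k,j} - mean_j), with n-1 = 4.
  S[U,U] = ((-0.8)·(-0.8) + (3.2)·(3.2) + (0.2)·(0.2) + (-0.8)·(-0.8) + (-1.8)·(-1.8)) / 4 = 14.8/4 = 3.7
  S[U,V] = ((-0.8)·(2.2) + (3.2)·(-1.8) + (0.2)·(-2.8) + (-0.8)·(0.2) + (-1.8)·(2.2)) / 4 = -12.2/4 = -3.05
  S[V,V] = ((2.2)·(2.2) + (-1.8)·(-1.8) + (-2.8)·(-2.8) + (0.2)·(0.2) + (2.2)·(2.2)) / 4 = 20.8/4 = 5.2

S is symmetric (S[j,i] = S[i,j]). Assembling:

S = [[3.7, -3.05],
 [-3.05, 5.2]]


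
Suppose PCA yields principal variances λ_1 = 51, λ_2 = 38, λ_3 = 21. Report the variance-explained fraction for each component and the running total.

Step 1 — total variance = trace(Sigma) = Σ λ_i = 51 + 38 + 21 = 110.

Step 2 — fraction explained by component i = λ_i / Σ λ:
  PC1: 51/110 = 0.4636
  PC2: 38/110 = 0.3455
  PC3: 21/110 = 0.1909

Step 3 — cumulative fraction after k components = (λ_1 + ... + λ_k) / Σ λ:
  k = 1: 51/110 = 0.4636
  k = 2: (51 + 38)/110 = 89/110 = 0.8091
  k = 3: (51 + 38 + 21)/110 = 110/110 = 1

Summary (fraction, with percent):

explained: PC1 0.4636 (46.36%), PC2 0.3455 (34.55%), PC3 0.1909 (19.09%);  cumulative: 0.4636, 0.8091, 1


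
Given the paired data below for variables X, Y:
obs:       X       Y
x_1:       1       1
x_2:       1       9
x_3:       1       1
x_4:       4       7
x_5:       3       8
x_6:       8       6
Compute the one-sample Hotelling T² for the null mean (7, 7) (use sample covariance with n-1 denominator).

Step 1 — sample mean vector:
  mean(X) = (1 + 1 + 1 + 4 + 3 + 8) / 6 = 18/6 = 3
  mean(Y) = (1 + 9 + 1 + 7 + 8 + 6) / 6 = 32/6 = 5.3333
  x̄ = (3, 5.3333),  deviation x̄ - mu_0 = (3, 5.3333) - (7, 7) = (-4, -1.6667).

Step 2 — sample covariance matrix, S[i,j] = (1/(n-1)) · Σ_k (x_{k,i} - mean_i) · (x_{k,j} - mean_j), divisor n-1 = 5:
  S[X,X] = ((-2)·(-2) + (-2)·(-2) + (-2)·(-2) + (1)·(1) + (0)·(0) + (5)·(5)) / 5 = 38/5 = 7.6
  S[X,Y] = ((-2)·(-4.3333) + (-2)·(3.6667) + (-2)·(-4.3333) + (1)·(1.6667) + (0)·(2.6667) + (5)·(0.6667)) / 5 = 15/5 = 3
  S[Y,Y] = ((-4.3333)·(-4.3333) + (3.6667)·(3.6667) + (-4.3333)·(-4.3333) + (1.6667)·(1.6667) + (2.6667)·(2.6667) + (0.6667)·(0.6667)) / 5 = 61.3333/5 = 12.2667
  S = [[7.6, 3],
 [3, 12.2667]].

Step 3 — invert S. det(S) = 7.6·12.2667 - (3)² = 84.2267.
  S^{-1} = (1/det) · [[d, -b], [-b, a]] = [[0.1456, -0.0356],
 [-0.0356, 0.0902]].

Step 4 — quadratic form (x̄ - mu_0)^T · S^{-1} · (x̄ - mu_0):
  S^{-1} · (x̄ - mu_0) = (-0.5232, -0.0079),
  (x̄ - mu_0)^T · [...] = (-4)·(-0.5232) + (-1.6667)·(-0.0079) = 2.106.

Step 5 — scale by n: T² = 6 · 2.106 = 12.6357.

T² ≈ 12.6357


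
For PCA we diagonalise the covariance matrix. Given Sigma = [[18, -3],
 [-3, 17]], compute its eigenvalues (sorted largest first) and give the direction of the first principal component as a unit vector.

Step 1 — characteristic polynomial of 2×2 Sigma:
  det(Sigma - λI) = λ² - trace · λ + det = 0.
  trace = 18 + 17 = 35, det = 18·17 - (-3)² = 297.
Step 2 — discriminant:
  Δ = trace² - 4·det = 1225 - 1188 = 37.
Step 3 — eigenvalues:
  λ = (trace ± √Δ)/2 = (35 ± 6.0828)/2,
  λ_1 = 20.5414,  λ_2 = 14.4586.

Step 4 — unit eigenvector for λ_1: solve (Sigma - λ_1 I)v = 0. First row:
  (18 - 20.5414)·v_x + (-3)·v_y = 0, i.e. (-2.5414)·v_x + (-3)·v_y = 0,
  so v ∝ (b, λ_1 - a) = (-3, 2.5414); multiply by -1 so the first entry is positive: u = (3, -2.5414).
  ||u|| = √((3)² + (-2.5414)²) = √(15.4586) ≈ 3.9317,
  v_1 = u/||u|| ≈ (0.763, -0.6464) (||v_1|| = 1).

λ_1 = 20.5414,  λ_2 = 14.4586;  v_1 ≈ (0.763, -0.6464)


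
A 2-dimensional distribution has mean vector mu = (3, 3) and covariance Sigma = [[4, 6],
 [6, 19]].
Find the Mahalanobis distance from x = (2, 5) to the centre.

Step 1 — centre the observation: (x - mu) = (-1, 2).

Step 2 — invert Sigma. det(Sigma) = 4·19 - (6)² = 40.
  Sigma^{-1} = (1/det) · [[d, -b], [-b, a]] = [[0.475, -0.15],
 [-0.15, 0.1]].

Step 3 — form the quadratic (x - mu)^T · Sigma^{-1} · (x - mu):
  Sigma^{-1} · (x - mu) = (-0.775, 0.35).
  (x - mu)^T · [Sigma^{-1} · (x - mu)] = (-1)·(-0.775) + (2)·(0.35) = 1.475.

Step 4 — take square root: d = √(1.475) ≈ 1.2145.

d(x, mu) = √(1.475) ≈ 1.2145
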